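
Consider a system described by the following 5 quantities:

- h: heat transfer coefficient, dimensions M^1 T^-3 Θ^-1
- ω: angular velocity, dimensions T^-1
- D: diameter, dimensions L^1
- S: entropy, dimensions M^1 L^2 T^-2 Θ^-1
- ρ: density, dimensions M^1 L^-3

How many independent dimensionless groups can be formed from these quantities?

1

There are 5 variables and 4 base dimensions (M, L, T, Θ).
The dimension matrix has rank 4.
Independent dimensionless groups: 5 − 4 = 1.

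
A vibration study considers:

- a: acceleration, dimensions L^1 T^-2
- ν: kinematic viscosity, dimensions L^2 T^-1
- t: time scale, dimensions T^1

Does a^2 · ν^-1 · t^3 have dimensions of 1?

yes

Sum the exponent of each base dimension across the product:
  L: 2·[a]_L − [ν]_L + 3·[t]_L = 2·(1) − (2) + 3·(0) = 0
  T: 2·[a]_T − [ν]_T + 3·[t]_T = 2·(-2) − (-1) + 3·(1) = 0
All base exponents vanish — dimensionless.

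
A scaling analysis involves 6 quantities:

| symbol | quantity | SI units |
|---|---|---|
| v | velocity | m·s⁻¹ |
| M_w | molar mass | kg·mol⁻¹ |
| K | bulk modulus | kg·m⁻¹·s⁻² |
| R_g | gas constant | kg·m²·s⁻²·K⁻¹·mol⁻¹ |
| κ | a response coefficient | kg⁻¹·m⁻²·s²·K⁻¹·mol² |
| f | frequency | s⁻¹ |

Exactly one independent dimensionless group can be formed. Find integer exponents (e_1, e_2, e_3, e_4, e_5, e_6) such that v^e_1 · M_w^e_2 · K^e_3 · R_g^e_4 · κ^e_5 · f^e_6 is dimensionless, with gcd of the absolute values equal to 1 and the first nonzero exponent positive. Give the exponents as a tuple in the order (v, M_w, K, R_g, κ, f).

M: e_1·(0) + e_2·(1) + e_3·(1) + e_4·(1) + e_5·(-1) + e_6·(0) = 0
L: e_1·(1) + e_2·(0) + e_3·(-1) + e_4·(2) + e_5·(-2) + e_6·(0) = 0
T: e_1·(-1) + e_2·(0) + e_3·(-2) + e_4·(-2) + e_5·(2) + e_6·(-1) = 0
Θ: e_1·(0) + e_2·(0) + e_3·(0) + e_4·(-1) + e_5·(-1) + e_6·(0) = 0
N: e_1·(0) + e_2·(-1) + e_3·(0) + e_4·(-1) + e_5·(2) + e_6·(0) = 0
Solving this homogeneous linear system for the smallest-integer solution (first nonzero entry positive) gives (3, 3, -1, -1, 1, 3).

(3, 3, -1, -1, 1, 3)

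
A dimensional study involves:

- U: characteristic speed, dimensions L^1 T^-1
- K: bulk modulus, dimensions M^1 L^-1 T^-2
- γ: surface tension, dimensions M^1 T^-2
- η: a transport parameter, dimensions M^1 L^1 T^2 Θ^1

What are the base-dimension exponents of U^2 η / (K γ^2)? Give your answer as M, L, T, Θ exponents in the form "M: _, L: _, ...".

Collect each base-dimension exponent across the product:
  M: 2·(0) − (1) − 2·(1) + (1) = -2
  L: 2·(1) − (-1) − 2·(0) + (1) = 4
  T: 2·(-1) − (-2) − 2·(-2) + (2) = 6
  Θ: 2·(0) − (0) − 2·(0) + (1) = 1
So the dimensions are [M⁻² L⁴ T⁶ Θ].

M: -2, L: 4, T: 6, Θ: 1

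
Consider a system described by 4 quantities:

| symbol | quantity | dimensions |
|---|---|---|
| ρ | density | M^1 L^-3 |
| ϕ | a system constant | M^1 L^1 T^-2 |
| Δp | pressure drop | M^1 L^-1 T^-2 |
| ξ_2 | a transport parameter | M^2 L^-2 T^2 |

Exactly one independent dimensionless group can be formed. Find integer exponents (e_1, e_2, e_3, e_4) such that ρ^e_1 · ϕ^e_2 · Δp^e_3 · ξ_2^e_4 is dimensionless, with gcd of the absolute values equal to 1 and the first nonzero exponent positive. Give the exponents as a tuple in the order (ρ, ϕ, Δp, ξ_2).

(3, 3, -4, -1)

M: e_1·(1) + e_2·(1) + e_3·(1) + e_4·(2) = 0
L: e_1·(-3) + e_2·(1) + e_3·(-1) + e_4·(-2) = 0
T: e_1·(0) + e_2·(-2) + e_3·(-2) + e_4·(2) = 0
Solving this homogeneous linear system for the smallest-integer solution (first nonzero entry positive) gives (3, 3, -4, -1).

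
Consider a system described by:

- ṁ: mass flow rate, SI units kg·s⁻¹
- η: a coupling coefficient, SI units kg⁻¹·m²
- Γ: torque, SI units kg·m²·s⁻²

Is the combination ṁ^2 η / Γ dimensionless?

Sum the exponent of each base dimension across the product:
  M: 2·[ṁ]_M + [η]_M − [Γ]_M = 2·(1) + (-1) − (1) = 0
  L: 2·[ṁ]_L + [η]_L − [Γ]_L = 2·(0) + (2) − (2) = 0
  T: 2·[ṁ]_T + [η]_T − [Γ]_T = 2·(-1) + (0) − (-2) = 0
All base exponents vanish — dimensionless.

yes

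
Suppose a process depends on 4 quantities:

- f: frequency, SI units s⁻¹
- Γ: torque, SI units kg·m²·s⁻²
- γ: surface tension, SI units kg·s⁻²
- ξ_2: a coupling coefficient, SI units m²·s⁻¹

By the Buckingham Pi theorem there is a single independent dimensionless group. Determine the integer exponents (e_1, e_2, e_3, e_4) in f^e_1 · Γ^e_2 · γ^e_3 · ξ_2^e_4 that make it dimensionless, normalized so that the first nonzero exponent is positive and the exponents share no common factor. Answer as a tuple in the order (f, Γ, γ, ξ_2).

(1, 1, -1, -1)

M: e_1·(0) + e_2·(1) + e_3·(1) + e_4·(0) = 0
L: e_1·(0) + e_2·(2) + e_3·(0) + e_4·(2) = 0
T: e_1·(-1) + e_2·(-2) + e_3·(-2) + e_4·(-1) = 0
Solving this homogeneous linear system for the smallest-integer solution (first nonzero entry positive) gives (1, 1, -1, -1).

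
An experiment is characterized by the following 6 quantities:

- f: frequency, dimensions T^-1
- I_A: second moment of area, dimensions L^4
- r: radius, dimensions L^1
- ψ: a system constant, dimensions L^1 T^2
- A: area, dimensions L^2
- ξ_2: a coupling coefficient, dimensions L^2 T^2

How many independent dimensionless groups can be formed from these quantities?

4

There are 6 variables and 2 base dimensions (L, T).
The dimension matrix has rank 2.
Independent dimensionless groups: 6 − 2 = 4.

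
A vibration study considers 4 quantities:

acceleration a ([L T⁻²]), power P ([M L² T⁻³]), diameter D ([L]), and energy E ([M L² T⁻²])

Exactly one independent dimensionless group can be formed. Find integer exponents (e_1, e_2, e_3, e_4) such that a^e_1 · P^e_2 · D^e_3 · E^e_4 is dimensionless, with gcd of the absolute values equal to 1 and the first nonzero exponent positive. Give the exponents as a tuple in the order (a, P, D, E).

M: e_1·(0) + e_2·(1) + e_3·(0) + e_4·(1) = 0
L: e_1·(1) + e_2·(2) + e_3·(1) + e_4·(2) = 0
T: e_1·(-2) + e_2·(-3) + e_3·(0) + e_4·(-2) = 0
Solving this homogeneous linear system for the smallest-integer solution (first nonzero entry positive) gives (1, -2, -1, 2).

(1, -2, -1, 2)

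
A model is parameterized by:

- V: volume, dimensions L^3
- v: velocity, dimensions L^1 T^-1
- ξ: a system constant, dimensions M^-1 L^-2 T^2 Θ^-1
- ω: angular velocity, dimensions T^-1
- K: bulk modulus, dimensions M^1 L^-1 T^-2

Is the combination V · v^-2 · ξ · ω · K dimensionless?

no

Sum the exponent of each base dimension across the product:
  M: [V]_M − 2·[v]_M + [ξ]_M + [ω]_M + [K]_M = (0) − 2·(0) + (-1) + (0) + (1) = 0
  L: [V]_L − 2·[v]_L + [ξ]_L + [ω]_L + [K]_L = (3) − 2·(1) + (-2) + (0) + (-1) = -2
  T: [V]_T − 2·[v]_T + [ξ]_T + [ω]_T + [K]_T = (0) − 2·(-1) + (2) + (-1) + (-2) = 1
  Θ: [V]_Θ − 2·[v]_Θ + [ξ]_Θ + [ω]_Θ + [K]_Θ = (0) − 2·(0) + (-1) + (0) + (0) = -1
Net dimensions [L⁻² T Θ⁻¹] ≠ [1] — not dimensionless.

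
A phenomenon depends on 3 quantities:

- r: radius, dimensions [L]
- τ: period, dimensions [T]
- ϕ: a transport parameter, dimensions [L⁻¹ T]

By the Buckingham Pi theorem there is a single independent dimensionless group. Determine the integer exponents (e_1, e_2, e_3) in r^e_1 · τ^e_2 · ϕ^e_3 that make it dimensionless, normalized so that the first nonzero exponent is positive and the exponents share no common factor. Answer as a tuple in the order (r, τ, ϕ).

L: e_1·(1) + e_2·(0) + e_3·(-1) = 0
T: e_1·(0) + e_2·(1) + e_3·(1) = 0
Solving this homogeneous linear system for the smallest-integer solution (first nonzero entry positive) gives (1, -1, 1).

(1, -1, 1)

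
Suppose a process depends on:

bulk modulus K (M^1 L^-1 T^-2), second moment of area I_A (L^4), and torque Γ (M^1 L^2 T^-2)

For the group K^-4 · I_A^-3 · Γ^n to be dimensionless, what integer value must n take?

Balance the M exponent: (1)·n from Γ, plus −4·(1) − 3·(0) = -4 from the rest, must sum to zero.
n − 4 = 0, so n = 4.

4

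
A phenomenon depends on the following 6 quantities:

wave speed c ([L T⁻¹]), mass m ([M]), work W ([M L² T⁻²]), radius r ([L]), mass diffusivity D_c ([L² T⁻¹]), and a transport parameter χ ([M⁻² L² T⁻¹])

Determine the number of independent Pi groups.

3

There are 6 variables and 3 base dimensions (M, L, T).
The dimension matrix has rank 3.
Independent dimensionless groups: 6 − 3 = 3.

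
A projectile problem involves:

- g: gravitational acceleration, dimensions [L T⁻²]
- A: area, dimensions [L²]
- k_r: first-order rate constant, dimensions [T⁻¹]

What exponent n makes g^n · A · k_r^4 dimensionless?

-2

Balance the L exponent: (1)·n from g, plus (2) + 4·(0) = 2 from the rest, must sum to zero.
n + 2 = 0, so n = -2.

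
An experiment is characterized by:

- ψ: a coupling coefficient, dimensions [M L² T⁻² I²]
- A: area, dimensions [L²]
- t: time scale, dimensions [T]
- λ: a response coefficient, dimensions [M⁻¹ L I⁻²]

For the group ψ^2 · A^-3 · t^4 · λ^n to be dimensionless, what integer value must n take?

2

Balance the M exponent: (-1)·n from λ, plus 2·(1) − 3·(0) + 4·(0) = 2 from the rest, must sum to zero.
−n + 2 = 0, so n = 2.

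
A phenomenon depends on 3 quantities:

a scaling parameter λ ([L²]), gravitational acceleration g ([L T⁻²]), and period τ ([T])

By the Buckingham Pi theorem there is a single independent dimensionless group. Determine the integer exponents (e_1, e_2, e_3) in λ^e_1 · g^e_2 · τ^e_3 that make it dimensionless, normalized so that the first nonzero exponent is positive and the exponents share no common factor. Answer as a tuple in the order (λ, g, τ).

L: e_1·(2) + e_2·(1) + e_3·(0) = 0
T: e_1·(0) + e_2·(-2) + e_3·(1) = 0
Solving this homogeneous linear system for the smallest-integer solution (first nonzero entry positive) gives (1, -2, -4).

(1, -2, -4)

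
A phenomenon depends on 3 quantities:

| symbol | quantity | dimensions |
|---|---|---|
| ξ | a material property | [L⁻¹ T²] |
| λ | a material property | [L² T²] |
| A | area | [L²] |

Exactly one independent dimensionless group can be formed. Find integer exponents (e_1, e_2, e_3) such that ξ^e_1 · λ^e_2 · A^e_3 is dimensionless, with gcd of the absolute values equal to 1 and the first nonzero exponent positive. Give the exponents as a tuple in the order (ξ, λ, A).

(2, -2, 3)

L: e_1·(-1) + e_2·(2) + e_3·(2) = 0
T: e_1·(2) + e_2·(2) + e_3·(0) = 0
Solving this homogeneous linear system for the smallest-integer solution (first nonzero entry positive) gives (2, -2, 3).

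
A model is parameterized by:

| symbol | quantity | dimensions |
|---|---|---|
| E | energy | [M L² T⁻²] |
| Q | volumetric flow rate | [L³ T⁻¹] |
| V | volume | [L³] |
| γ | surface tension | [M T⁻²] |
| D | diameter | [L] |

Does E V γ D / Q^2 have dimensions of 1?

no

Sum the exponent of each base dimension across the product:
  M: [E]_M − 2·[Q]_M + [V]_M + [γ]_M + [D]_M = (1) − 2·(0) + (0) + (1) + (0) = 2
  L: [E]_L − 2·[Q]_L + [V]_L + [γ]_L + [D]_L = (2) − 2·(3) + (3) + (0) + (1) = 0
  T: [E]_T − 2·[Q]_T + [V]_T + [γ]_T + [D]_T = (-2) − 2·(-1) + (0) + (-2) + (0) = -2
Net dimensions [M² T⁻²] ≠ [1] — not dimensionless.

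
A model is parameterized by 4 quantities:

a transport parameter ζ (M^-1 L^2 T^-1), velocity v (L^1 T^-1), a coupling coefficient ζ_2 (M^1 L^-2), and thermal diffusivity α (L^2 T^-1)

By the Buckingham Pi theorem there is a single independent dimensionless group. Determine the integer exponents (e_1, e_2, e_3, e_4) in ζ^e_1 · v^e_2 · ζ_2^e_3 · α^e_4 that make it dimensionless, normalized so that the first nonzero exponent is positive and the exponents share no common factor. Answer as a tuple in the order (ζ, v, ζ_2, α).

M: e_1·(-1) + e_2·(0) + e_3·(1) + e_4·(0) = 0
L: e_1·(2) + e_2·(1) + e_3·(-2) + e_4·(2) = 0
T: e_1·(-1) + e_2·(-1) + e_3·(0) + e_4·(-1) = 0
Solving this homogeneous linear system for the smallest-integer solution (first nonzero entry positive) gives (1, -2, 1, 1).

(1, -2, 1, 1)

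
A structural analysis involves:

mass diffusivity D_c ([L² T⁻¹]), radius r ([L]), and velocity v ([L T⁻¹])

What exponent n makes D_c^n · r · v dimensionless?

Balance the L exponent: (2)·n from D_c, plus (1) + (1) = 2 from the rest, must sum to zero.
2n + 2 = 0, so n = -1.

-1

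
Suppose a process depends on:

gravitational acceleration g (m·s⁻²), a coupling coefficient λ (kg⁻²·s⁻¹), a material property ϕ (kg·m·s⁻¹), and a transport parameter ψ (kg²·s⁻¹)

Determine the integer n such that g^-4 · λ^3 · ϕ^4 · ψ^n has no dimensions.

1

Balance the M exponent: (2)·n from ψ, plus −4·(0) + 3·(-2) + 4·(1) = -2 from the rest, must sum to zero.
2n − 2 = 0, so n = 1.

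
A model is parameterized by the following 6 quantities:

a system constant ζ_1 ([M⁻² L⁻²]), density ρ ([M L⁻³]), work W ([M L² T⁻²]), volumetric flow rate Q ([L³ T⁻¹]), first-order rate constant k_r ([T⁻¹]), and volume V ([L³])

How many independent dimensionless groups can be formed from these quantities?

3

There are 6 variables and 3 base dimensions (M, L, T).
The dimension matrix has rank 3.
Independent dimensionless groups: 6 − 3 = 3.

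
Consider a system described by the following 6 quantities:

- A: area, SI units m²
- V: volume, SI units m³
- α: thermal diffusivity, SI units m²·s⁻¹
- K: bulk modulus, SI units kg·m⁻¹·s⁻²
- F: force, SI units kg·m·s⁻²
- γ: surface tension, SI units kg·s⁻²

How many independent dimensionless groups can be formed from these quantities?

3

There are 6 variables and 3 base dimensions (M, L, T).
The dimension matrix has rank 3.
Independent dimensionless groups: 6 − 3 = 3.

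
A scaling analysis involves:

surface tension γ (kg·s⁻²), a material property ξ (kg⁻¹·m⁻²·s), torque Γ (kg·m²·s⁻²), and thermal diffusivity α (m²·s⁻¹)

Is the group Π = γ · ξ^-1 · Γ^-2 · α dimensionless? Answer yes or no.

Sum the exponent of each base dimension across the product:
  M: [γ]_M − [ξ]_M − 2·[Γ]_M + [α]_M = (1) − (-1) − 2·(1) + (0) = 0
  L: [γ]_L − [ξ]_L − 2·[Γ]_L + [α]_L = (0) − (-2) − 2·(2) + (2) = 0
  T: [γ]_T − [ξ]_T − 2·[Γ]_T + [α]_T = (-2) − (1) − 2·(-2) + (-1) = 0
All base exponents vanish — dimensionless.

yes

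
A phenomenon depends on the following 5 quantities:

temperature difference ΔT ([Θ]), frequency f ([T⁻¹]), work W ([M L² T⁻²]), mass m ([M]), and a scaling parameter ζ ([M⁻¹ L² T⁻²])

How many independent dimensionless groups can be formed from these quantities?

1

There are 5 variables and 4 base dimensions (M, L, T, Θ).
The dimension matrix has rank 4.
Independent dimensionless groups: 5 − 4 = 1.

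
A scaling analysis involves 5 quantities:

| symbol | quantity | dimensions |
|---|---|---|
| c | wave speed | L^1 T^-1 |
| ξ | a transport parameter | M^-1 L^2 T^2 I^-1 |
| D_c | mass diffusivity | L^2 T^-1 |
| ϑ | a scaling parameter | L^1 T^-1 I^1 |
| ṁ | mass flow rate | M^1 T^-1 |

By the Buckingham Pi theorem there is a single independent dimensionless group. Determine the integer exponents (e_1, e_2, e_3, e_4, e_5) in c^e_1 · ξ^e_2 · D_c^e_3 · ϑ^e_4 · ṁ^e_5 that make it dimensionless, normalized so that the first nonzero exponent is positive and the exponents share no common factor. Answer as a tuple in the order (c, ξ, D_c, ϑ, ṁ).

M: e_1·(0) + e_2·(-1) + e_3·(0) + e_4·(0) + e_5·(1) = 0
L: e_1·(1) + e_2·(2) + e_3·(2) + e_4·(1) + e_5·(0) = 0
T: e_1·(-1) + e_2·(2) + e_3·(-1) + e_4·(-1) + e_5·(-1) = 0
I: e_1·(0) + e_2·(-1) + e_3·(0) + e_4·(1) + e_5·(0) = 0
Solving this homogeneous linear system for the smallest-integer solution (first nonzero entry positive) gives (3, 1, -3, 1, 1).

(3, 1, -3, 1, 1)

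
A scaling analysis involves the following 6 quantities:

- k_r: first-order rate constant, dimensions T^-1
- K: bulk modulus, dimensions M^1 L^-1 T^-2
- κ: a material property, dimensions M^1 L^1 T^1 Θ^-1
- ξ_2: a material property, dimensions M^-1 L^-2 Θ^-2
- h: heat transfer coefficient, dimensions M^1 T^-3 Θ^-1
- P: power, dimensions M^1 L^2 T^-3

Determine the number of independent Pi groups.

2

There are 6 variables and 4 base dimensions (M, L, T, Θ).
The dimension matrix has rank 4.
Independent dimensionless groups: 6 − 4 = 2.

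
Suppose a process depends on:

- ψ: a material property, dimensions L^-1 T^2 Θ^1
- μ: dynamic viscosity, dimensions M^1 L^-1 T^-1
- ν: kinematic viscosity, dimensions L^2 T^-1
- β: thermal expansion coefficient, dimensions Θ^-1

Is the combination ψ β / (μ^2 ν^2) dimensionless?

no

Sum the exponent of each base dimension across the product:
  M: [ψ]_M − 2·[μ]_M − 2·[ν]_M + [β]_M = (0) − 2·(1) − 2·(0) + (0) = -2
  L: [ψ]_L − 2·[μ]_L − 2·[ν]_L + [β]_L = (-1) − 2·(-1) − 2·(2) + (0) = -3
  T: [ψ]_T − 2·[μ]_T − 2·[ν]_T + [β]_T = (2) − 2·(-1) − 2·(-1) + (0) = 6
  Θ: [ψ]_Θ − 2·[μ]_Θ − 2·[ν]_Θ + [β]_Θ = (1) − 2·(0) − 2·(0) + (-1) = 0
Net dimensions [M⁻² L⁻³ T⁶] ≠ [1] — not dimensionless.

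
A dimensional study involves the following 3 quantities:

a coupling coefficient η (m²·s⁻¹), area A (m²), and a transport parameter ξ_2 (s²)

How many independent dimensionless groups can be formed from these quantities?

1

There are 3 variables and 2 base dimensions (L, T).
The dimension matrix has rank 2.
Independent dimensionless groups: 3 − 2 = 1.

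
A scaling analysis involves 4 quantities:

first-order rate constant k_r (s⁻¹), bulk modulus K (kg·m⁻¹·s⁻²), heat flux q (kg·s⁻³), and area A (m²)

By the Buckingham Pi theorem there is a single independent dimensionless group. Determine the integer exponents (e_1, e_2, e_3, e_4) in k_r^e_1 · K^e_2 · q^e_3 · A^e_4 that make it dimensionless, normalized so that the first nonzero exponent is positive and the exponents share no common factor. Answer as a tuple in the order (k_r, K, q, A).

(2, 2, -2, 1)

M: e_1·(0) + e_2·(1) + e_3·(1) + e_4·(0) = 0
L: e_1·(0) + e_2·(-1) + e_3·(0) + e_4·(2) = 0
T: e_1·(-1) + e_2·(-2) + e_3·(-3) + e_4·(0) = 0
Solving this homogeneous linear system for the smallest-integer solution (first nonzero entry positive) gives (2, 2, -2, 1).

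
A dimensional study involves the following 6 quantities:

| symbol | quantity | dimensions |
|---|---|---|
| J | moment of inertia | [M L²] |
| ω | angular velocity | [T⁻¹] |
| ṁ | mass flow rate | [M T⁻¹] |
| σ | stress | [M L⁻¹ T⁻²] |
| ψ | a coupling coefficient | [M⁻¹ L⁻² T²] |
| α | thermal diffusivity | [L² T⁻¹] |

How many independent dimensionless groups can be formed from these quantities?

There are 6 variables and 3 base dimensions (M, L, T).
The dimension matrix has rank 3.
Independent dimensionless groups: 6 − 3 = 3.

3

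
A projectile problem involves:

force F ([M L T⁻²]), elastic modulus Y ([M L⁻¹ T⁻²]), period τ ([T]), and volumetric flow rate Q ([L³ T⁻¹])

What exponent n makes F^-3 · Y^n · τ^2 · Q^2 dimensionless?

3

Balance the M exponent: (1)·n from Y, plus −3·(1) + 2·(0) + 2·(0) = -3 from the rest, must sum to zero.
n − 3 = 0, so n = 3.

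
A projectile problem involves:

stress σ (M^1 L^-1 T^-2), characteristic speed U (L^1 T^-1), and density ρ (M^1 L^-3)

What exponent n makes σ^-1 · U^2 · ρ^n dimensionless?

1

Balance the M exponent: (1)·n from ρ, plus −(1) + 2·(0) = -1 from the rest, must sum to zero.
n − 1 = 0, so n = 1.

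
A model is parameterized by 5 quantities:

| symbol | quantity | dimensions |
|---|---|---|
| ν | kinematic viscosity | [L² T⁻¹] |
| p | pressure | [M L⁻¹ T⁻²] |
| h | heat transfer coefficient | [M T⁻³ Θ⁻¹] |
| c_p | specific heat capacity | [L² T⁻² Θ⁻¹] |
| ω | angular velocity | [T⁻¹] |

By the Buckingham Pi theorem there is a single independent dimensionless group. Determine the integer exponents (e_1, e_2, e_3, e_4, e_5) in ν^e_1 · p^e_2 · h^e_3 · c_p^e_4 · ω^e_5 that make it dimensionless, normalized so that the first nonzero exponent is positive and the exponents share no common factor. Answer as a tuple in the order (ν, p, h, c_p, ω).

M: e_1·(0) + e_2·(1) + e_3·(1) + e_4·(0) + e_5·(0) = 0
L: e_1·(2) + e_2·(-1) + e_3·(0) + e_4·(2) + e_5·(0) = 0
T: e_1·(-1) + e_2·(-2) + e_3·(-3) + e_4·(-2) + e_5·(-1) = 0
Θ: e_1·(0) + e_2·(0) + e_3·(-1) + e_4·(-1) + e_5·(0) = 0
Solving this homogeneous linear system for the smallest-integer solution (first nonzero entry positive) gives (1, -2, 2, -2, 1).

(1, -2, 2, -2, 1)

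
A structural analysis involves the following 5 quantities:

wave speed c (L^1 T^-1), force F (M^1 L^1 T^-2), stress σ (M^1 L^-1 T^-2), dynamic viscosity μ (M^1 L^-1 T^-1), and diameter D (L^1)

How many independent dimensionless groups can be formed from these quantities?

2

There are 5 variables and 3 base dimensions (M, L, T).
The dimension matrix has rank 3.
Independent dimensionless groups: 5 − 3 = 2.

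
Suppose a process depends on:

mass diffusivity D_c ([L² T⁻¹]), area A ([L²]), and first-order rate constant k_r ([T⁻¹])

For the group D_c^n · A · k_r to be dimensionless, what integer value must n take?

-1

Balance the L exponent: (2)·n from D_c, plus (2) + (0) = 2 from the rest, must sum to zero.
2n + 2 = 0, so n = -1.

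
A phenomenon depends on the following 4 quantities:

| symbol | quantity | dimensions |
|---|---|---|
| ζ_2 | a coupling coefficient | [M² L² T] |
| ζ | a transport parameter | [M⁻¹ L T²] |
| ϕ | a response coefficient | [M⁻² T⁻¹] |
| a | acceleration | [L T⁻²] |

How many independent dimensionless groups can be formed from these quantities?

1

There are 4 variables and 3 base dimensions (M, L, T).
The dimension matrix has rank 3.
Independent dimensionless groups: 4 − 3 = 1.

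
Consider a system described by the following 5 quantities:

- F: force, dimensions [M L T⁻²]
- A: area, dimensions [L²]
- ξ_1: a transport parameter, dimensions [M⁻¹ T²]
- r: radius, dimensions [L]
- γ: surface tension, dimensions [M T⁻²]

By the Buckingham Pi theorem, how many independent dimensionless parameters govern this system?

3

There are 5 variables and 3 base dimensions (M, L, T).
The dimension matrix has rank 2 (less than 3: the dimension vectors are linearly dependent).
Independent dimensionless groups: 5 − 2 = 3.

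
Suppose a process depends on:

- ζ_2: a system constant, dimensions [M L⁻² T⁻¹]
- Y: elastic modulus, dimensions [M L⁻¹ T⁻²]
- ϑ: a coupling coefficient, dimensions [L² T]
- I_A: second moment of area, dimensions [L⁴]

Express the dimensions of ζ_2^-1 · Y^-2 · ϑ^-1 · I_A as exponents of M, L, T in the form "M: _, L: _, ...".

Collect each base-dimension exponent across the product:
  M: −(1) − 2·(1) − (0) + (0) = -3
  L: −(-2) − 2·(-1) − (2) + (4) = 6
  T: −(-1) − 2·(-2) − (1) + (0) = 4
So the dimensions are [M⁻³ L⁶ T⁴].

M: -3, L: 6, T: 4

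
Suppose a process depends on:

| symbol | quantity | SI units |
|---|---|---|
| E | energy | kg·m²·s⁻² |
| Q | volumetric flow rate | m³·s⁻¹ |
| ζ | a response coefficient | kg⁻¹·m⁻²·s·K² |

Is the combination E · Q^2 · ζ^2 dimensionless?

Sum the exponent of each base dimension across the product:
  M: [E]_M + 2·[Q]_M + 2·[ζ]_M = (1) + 2·(0) + 2·(-1) = -1
  L: [E]_L + 2·[Q]_L + 2·[ζ]_L = (2) + 2·(3) + 2·(-2) = 4
  T: [E]_T + 2·[Q]_T + 2·[ζ]_T = (-2) + 2·(-1) + 2·(1) = -2
  Θ: [E]_Θ + 2·[Q]_Θ + 2·[ζ]_Θ = (0) + 2·(0) + 2·(2) = 4
Net dimensions [M⁻¹ L⁴ T⁻² Θ⁴] ≠ [1] — not dimensionless.

no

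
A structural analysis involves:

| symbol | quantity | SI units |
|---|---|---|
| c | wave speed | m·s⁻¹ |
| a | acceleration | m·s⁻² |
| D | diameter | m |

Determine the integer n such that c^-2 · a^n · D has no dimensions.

Balance the L exponent: (1)·n from a, plus −2·(1) + (1) = -1 from the rest, must sum to zero.
n − 1 = 0, so n = 1.

1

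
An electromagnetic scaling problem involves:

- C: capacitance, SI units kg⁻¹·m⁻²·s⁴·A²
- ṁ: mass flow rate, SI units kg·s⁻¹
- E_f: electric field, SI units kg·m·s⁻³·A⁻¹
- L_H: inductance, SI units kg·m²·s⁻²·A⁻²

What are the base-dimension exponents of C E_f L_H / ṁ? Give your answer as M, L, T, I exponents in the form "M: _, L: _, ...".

M: 0, L: 1, T: 0, I: -1

Collect each base-dimension exponent across the product:
  M: (-1) − (1) + (1) + (1) = 0
  L: (-2) − (0) + (1) + (2) = 1
  T: (4) − (-1) + (-3) + (-2) = 0
  I: (2) − (0) + (-1) + (-2) = -1
So the dimensions are [L I⁻¹].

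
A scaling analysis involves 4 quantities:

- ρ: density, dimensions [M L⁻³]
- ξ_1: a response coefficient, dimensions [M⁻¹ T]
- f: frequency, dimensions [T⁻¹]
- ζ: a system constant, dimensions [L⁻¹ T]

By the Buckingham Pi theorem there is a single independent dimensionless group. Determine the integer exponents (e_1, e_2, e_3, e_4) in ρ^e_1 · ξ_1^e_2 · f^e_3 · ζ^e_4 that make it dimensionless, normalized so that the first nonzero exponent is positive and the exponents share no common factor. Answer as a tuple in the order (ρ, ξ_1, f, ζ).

M: e_1·(1) + e_2·(-1) + e_3·(0) + e_4·(0) = 0
L: e_1·(-3) + e_2·(0) + e_3·(0) + e_4·(-1) = 0
T: e_1·(0) + e_2·(1) + e_3·(-1) + e_4·(1) = 0
Solving this homogeneous linear system for the smallest-integer solution (first nonzero entry positive) gives (1, 1, -2, -3).

(1, 1, -2, -3)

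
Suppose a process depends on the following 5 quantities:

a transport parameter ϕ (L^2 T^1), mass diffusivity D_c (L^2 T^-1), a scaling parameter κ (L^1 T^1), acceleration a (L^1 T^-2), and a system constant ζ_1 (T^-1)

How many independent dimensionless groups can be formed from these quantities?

3

There are 5 variables and 2 base dimensions (L, T).
The dimension matrix has rank 2.
Independent dimensionless groups: 5 − 2 = 3.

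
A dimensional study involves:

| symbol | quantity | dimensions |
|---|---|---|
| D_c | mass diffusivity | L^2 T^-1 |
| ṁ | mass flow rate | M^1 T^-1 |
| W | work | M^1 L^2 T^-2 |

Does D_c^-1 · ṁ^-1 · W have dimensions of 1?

Sum the exponent of each base dimension across the product:
  M: −[D_c]_M − [ṁ]_M + [W]_M = −(0) − (1) + (1) = 0
  L: −[D_c]_L − [ṁ]_L + [W]_L = −(2) − (0) + (2) = 0
  T: −[D_c]_T − [ṁ]_T + [W]_T = −(-1) − (-1) + (-2) = 0
All base exponents vanish — dimensionless.

yes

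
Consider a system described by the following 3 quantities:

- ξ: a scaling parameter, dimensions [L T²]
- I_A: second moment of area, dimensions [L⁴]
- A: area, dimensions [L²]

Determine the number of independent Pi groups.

There are 3 variables and 2 base dimensions (L, T).
The dimension matrix has rank 2.
Independent dimensionless groups: 3 − 2 = 1.

1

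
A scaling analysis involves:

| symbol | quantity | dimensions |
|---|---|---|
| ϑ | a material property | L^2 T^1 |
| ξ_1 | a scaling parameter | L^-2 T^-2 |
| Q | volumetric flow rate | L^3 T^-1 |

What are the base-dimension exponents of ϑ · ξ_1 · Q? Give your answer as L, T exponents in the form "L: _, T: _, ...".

Collect each base-dimension exponent across the product:
  L: (2) + (-2) + (3) = 3
  T: (1) + (-2) + (-1) = -2
So the dimensions are [L³ T⁻²].

L: 3, T: -2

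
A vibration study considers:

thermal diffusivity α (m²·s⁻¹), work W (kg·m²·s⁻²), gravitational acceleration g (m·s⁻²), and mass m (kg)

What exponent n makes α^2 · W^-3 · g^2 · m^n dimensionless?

3

Balance the M exponent: (1)·n from m, plus 2·(0) − 3·(1) + 2·(0) = -3 from the rest, must sum to zero.
n − 3 = 0, so n = 3.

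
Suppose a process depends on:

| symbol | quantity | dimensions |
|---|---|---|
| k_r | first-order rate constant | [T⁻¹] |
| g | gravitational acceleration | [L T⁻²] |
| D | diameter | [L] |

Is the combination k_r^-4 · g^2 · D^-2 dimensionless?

yes

Sum the exponent of each base dimension across the product:
  L: −4·[k_r]_L + 2·[g]_L − 2·[D]_L = −4·(0) + 2·(1) − 2·(1) = 0
  T: −4·[k_r]_T + 2·[g]_T − 2·[D]_T = −4·(-1) + 2·(-2) − 2·(0) = 0
All base exponents vanish — dimensionless.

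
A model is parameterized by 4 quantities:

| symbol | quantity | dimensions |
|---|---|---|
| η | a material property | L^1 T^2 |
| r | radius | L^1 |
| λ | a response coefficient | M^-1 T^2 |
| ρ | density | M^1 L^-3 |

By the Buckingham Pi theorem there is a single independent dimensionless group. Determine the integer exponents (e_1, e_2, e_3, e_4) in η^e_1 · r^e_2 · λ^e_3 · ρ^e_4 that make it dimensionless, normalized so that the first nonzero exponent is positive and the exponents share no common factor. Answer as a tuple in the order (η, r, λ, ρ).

(1, -4, -1, -1)

M: e_1·(0) + e_2·(0) + e_3·(-1) + e_4·(1) = 0
L: e_1·(1) + e_2·(1) + e_3·(0) + e_4·(-3) = 0
T: e_1·(2) + e_2·(0) + e_3·(2) + e_4·(0) = 0
Solving this homogeneous linear system for the smallest-integer solution (first nonzero entry positive) gives (1, -4, -1, -1).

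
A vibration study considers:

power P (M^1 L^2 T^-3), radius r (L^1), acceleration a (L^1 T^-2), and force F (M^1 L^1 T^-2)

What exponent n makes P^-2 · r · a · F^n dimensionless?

2

Balance the M exponent: (1)·n from F, plus −2·(1) + (0) + (0) = -2 from the rest, must sum to zero.
n − 2 = 0, so n = 2.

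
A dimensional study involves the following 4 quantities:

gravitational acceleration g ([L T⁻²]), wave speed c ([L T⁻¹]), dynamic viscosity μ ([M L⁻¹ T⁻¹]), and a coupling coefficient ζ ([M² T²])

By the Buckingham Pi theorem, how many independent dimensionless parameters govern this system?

There are 4 variables and 3 base dimensions (M, L, T).
The dimension matrix has rank 3.
Independent dimensionless groups: 4 − 3 = 1.

1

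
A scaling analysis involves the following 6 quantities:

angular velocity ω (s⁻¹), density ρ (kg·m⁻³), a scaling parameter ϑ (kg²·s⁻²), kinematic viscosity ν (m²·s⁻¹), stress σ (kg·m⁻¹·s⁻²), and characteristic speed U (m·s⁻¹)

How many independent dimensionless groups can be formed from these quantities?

There are 6 variables and 3 base dimensions (M, L, T).
The dimension matrix has rank 3.
Independent dimensionless groups: 6 − 3 = 3.

3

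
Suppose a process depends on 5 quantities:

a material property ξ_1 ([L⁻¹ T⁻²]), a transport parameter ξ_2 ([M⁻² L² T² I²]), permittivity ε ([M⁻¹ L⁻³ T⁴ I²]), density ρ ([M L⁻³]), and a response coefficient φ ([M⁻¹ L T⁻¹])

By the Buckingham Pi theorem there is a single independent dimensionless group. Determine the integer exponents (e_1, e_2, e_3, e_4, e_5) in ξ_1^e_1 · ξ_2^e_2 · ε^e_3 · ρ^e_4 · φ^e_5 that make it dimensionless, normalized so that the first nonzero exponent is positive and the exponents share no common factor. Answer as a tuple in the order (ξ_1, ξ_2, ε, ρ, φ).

M: e_1·(0) + e_2·(-2) + e_3·(-1) + e_4·(1) + e_5·(-1) = 0
L: e_1·(-1) + e_2·(2) + e_3·(-3) + e_4·(-3) + e_5·(1) = 0
T: e_1·(-2) + e_2·(2) + e_3·(4) + e_4·(0) + e_5·(-1) = 0
I: e_1·(0) + e_2·(2) + e_3·(2) + e_4·(0) + e_5·(0) = 0
Solving this homogeneous linear system for the smallest-integer solution (first nonzero entry positive) gives (2, -1, 1, -3, -2).

(2, -1, 1, -3, -2)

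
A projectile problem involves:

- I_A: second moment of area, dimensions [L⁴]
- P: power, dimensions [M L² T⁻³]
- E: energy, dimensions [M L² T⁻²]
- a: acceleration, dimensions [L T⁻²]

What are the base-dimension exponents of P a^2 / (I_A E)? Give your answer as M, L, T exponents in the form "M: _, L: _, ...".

Collect each base-dimension exponent across the product:
  M: −(0) + (1) − (1) + 2·(0) = 0
  L: −(4) + (2) − (2) + 2·(1) = -2
  T: −(0) + (-3) − (-2) + 2·(-2) = -5
So the dimensions are [L⁻² T⁻⁵].

M: 0, L: -2, T: -5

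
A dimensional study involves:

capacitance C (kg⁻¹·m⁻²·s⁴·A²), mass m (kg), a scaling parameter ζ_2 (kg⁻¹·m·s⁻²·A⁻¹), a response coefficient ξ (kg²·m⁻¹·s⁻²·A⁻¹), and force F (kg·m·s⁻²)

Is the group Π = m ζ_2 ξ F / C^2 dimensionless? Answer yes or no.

no

Sum the exponent of each base dimension across the product:
  M: −2·[C]_M + [m]_M + [ζ_2]_M + [ξ]_M + [F]_M = −2·(-1) + (1) + (-1) + (2) + (1) = 5
  L: −2·[C]_L + [m]_L + [ζ_2]_L + [ξ]_L + [F]_L = −2·(-2) + (0) + (1) + (-1) + (1) = 5
  T: −2·[C]_T + [m]_T + [ζ_2]_T + [ξ]_T + [F]_T = −2·(4) + (0) + (-2) + (-2) + (-2) = -14
  I: −2·[C]_I + [m]_I + [ζ_2]_I + [ξ]_I + [F]_I = −2·(2) + (0) + (-1) + (-1) + (0) = -6
Net dimensions [M⁵ L⁵ T⁻¹⁴ I⁻⁶] ≠ [1] — not dimensionless.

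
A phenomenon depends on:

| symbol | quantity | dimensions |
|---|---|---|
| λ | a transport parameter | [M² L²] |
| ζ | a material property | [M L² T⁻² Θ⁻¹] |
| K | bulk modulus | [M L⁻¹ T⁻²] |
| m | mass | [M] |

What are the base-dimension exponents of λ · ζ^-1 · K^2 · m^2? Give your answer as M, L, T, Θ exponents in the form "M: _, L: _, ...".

M: 5, L: -2, T: -2, Θ: 1

Collect each base-dimension exponent across the product:
  M: (2) − (1) + 2·(1) + 2·(1) = 5
  L: (2) − (2) + 2·(-1) + 2·(0) = -2
  T: (0) − (-2) + 2·(-2) + 2·(0) = -2
  Θ: (0) − (-1) + 2·(0) + 2·(0) = 1
So the dimensions are [M⁵ L⁻² T⁻² Θ].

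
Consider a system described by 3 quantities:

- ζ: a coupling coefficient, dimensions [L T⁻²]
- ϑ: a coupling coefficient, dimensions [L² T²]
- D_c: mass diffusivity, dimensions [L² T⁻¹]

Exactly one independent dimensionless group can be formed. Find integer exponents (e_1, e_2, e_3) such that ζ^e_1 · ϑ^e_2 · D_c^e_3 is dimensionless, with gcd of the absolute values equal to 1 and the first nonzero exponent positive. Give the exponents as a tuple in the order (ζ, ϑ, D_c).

L: e_1·(1) + e_2·(2) + e_3·(2) = 0
T: e_1·(-2) + e_2·(2) + e_3·(-1) = 0
Solving this homogeneous linear system for the smallest-integer solution (first nonzero entry positive) gives (2, 1, -2).

(2, 1, -2)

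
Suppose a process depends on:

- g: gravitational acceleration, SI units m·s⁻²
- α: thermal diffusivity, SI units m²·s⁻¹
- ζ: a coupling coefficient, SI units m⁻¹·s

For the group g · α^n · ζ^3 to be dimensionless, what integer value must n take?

Balance the L exponent: (2)·n from α, plus (1) + 3·(-1) = -2 from the rest, must sum to zero.
2n − 2 = 0, so n = 1.

1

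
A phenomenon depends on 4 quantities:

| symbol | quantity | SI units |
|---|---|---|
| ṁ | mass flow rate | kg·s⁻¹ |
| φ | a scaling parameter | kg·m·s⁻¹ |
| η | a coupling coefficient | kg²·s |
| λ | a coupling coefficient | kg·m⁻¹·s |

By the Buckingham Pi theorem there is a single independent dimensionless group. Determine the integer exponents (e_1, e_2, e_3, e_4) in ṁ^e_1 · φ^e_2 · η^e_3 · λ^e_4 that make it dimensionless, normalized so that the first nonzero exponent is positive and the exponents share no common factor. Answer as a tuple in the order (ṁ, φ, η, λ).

M: e_1·(1) + e_2·(1) + e_3·(2) + e_4·(1) = 0
L: e_1·(0) + e_2·(1) + e_3·(0) + e_4·(-1) = 0
T: e_1·(-1) + e_2·(-1) + e_3·(1) + e_4·(1) = 0
Solving this homogeneous linear system for the smallest-integer solution (first nonzero entry positive) gives (2, -3, 2, -3).

(2, -3, 2, -3)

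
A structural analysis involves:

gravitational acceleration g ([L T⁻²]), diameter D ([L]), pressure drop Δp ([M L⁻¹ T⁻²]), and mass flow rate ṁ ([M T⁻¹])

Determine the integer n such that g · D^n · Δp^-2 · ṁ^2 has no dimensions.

Balance the L exponent: (1)·n from D, plus (1) − 2·(-1) + 2·(0) = 3 from the rest, must sum to zero.
n + 3 = 0, so n = -3.

-3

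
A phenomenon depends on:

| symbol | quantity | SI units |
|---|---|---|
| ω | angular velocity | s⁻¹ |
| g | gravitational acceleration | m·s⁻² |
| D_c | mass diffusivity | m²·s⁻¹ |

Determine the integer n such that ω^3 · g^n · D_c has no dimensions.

-2

Balance the L exponent: (1)·n from g, plus 3·(0) + (2) = 2 from the rest, must sum to zero.
n + 2 = 0, so n = -2.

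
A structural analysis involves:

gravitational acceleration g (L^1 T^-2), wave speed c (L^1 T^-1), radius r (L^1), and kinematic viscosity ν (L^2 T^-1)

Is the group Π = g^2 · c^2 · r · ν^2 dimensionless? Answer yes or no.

no

Sum the exponent of each base dimension across the product:
  L: 2·[g]_L + 2·[c]_L + [r]_L + 2·[ν]_L = 2·(1) + 2·(1) + (1) + 2·(2) = 9
  T: 2·[g]_T + 2·[c]_T + [r]_T + 2·[ν]_T = 2·(-2) + 2·(-1) + (0) + 2·(-1) = -8
Net dimensions [L⁹ T⁻⁸] ≠ [1] — not dimensionless.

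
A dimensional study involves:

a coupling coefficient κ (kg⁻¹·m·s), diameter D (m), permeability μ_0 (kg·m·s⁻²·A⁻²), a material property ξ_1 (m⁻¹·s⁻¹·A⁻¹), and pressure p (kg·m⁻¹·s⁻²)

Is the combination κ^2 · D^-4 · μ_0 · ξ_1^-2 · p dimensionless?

yes

Sum the exponent of each base dimension across the product:
  M: 2·[κ]_M − 4·[D]_M + [μ_0]_M − 2·[ξ_1]_M + [p]_M = 2·(-1) − 4·(0) + (1) − 2·(0) + (1) = 0
  L: 2·[κ]_L − 4·[D]_L + [μ_0]_L − 2·[ξ_1]_L + [p]_L = 2·(1) − 4·(1) + (1) − 2·(-1) + (-1) = 0
  T: 2·[κ]_T − 4·[D]_T + [μ_0]_T − 2·[ξ_1]_T + [p]_T = 2·(1) − 4·(0) + (-2) − 2·(-1) + (-2) = 0
  I: 2·[κ]_I − 4·[D]_I + [μ_0]_I − 2·[ξ_1]_I + [p]_I = 2·(0) − 4·(0) + (-2) − 2·(-1) + (0) = 0
All base exponents vanish — dimensionless.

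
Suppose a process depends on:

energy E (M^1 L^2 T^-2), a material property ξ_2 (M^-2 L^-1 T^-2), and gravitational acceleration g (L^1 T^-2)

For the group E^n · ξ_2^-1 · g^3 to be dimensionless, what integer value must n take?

-2

Balance the M exponent: (1)·n from E, plus −(-2) + 3·(0) = 2 from the rest, must sum to zero.
n + 2 = 0, so n = -2.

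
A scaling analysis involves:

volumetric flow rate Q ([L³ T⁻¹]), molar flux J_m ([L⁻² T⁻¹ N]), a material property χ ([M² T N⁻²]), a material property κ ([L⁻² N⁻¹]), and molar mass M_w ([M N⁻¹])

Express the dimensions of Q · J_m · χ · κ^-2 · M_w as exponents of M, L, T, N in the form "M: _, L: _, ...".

M: 3, L: 5, T: -1, N: 0

Collect each base-dimension exponent across the product:
  M: (0) + (0) + (2) − 2·(0) + (1) = 3
  L: (3) + (-2) + (0) − 2·(-2) + (0) = 5
  T: (-1) + (-1) + (1) − 2·(0) + (0) = -1
  N: (0) + (1) + (-2) − 2·(-1) + (-1) = 0
So the dimensions are [M³ L⁵ T⁻¹].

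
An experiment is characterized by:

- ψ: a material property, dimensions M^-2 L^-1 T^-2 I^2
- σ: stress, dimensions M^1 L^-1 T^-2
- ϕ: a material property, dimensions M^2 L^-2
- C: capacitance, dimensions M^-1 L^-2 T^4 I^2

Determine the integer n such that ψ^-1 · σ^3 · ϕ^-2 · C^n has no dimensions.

Balance the M exponent: (-1)·n from C, plus −(-2) + 3·(1) − 2·(2) = 1 from the rest, must sum to zero.
−n + 1 = 0, so n = 1.

1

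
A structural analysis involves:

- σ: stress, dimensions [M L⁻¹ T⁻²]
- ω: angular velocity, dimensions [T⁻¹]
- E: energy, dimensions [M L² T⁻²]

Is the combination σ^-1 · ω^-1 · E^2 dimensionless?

Sum the exponent of each base dimension across the product:
  M: −[σ]_M − [ω]_M + 2·[E]_M = −(1) − (0) + 2·(1) = 1
  L: −[σ]_L − [ω]_L + 2·[E]_L = −(-1) − (0) + 2·(2) = 5
  T: −[σ]_T − [ω]_T + 2·[E]_T = −(-2) − (-1) + 2·(-2) = -1
Net dimensions [M L⁵ T⁻¹] ≠ [1] — not dimensionless.

no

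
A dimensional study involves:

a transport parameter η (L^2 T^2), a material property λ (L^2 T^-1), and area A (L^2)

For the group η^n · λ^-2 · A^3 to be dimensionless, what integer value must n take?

Balance the L exponent: (2)·n from η, plus −2·(2) + 3·(2) = 2 from the rest, must sum to zero.
2n + 2 = 0, so n = -1.

-1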